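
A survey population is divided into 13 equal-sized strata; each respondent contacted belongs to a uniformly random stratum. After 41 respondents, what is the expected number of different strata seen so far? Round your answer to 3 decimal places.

12.512

For each stratum, P(seen in 41 respondents) = 1 - (12/13)^41 = 0.9624.
By linearity of expectation, E[distinct seen] = 13·(1 - (12/13)^41) = 12.5117.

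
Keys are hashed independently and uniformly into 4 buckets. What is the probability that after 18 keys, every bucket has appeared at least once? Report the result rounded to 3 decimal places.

By inclusion–exclusion over which buckets are missing,
P(all seen) = Σ_{j=0}^{4} (-1)^j C(4,j)((4-j)/4)^18
= 1.0000 - 0.0226 + 0.0000 - 0.0000 + 0.0000
= 0.9775.

0.977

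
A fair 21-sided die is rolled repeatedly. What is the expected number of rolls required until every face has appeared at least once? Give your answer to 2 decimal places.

Split into phases: going from k distinct to k+1 distinct takes on average 21/(21-k) rolls.
E[T] = 21/21 + 21/20 + 21/19 + ... + 21/2 + 21/1 = 21·H_{21}.
H_{21} = 3.645, so E[T] = 76.553.

76.55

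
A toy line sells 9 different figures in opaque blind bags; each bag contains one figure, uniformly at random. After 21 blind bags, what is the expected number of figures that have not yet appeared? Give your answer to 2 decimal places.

0.76

For each figure, P(unseen after 21) = (8/9)^21 = 0.084.
By linearity of expectation, E[unseen] = 9·(8/9)^21 = 0.759.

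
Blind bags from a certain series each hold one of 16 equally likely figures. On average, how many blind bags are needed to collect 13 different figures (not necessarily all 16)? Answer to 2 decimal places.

With k distinct figures already seen, the next new one arrives after an expected 16/(16-k) blind bags.
Sum over k = 0,...,12: E = 16/16 + 16/15 + 16/14 + ... + 16/5 + 16/4 = 24.758.

24.76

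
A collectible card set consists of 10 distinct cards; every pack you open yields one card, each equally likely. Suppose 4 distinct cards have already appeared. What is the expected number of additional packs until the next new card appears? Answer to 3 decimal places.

1.667

The number of packs until the next new card is geometric with success probability 6/10, so its mean is 10/6.
E = 10/6 = 1.6667.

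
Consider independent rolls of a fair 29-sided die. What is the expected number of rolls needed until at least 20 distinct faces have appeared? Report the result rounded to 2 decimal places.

With k distinct faces already seen, the next new one arrives after an expected 29/(29-k) rolls.
Sum over k = 0,...,19: E = 29/29 + 29/28 + 29/27 + ... + 29/11 + 29/10 = 32.848.

32.85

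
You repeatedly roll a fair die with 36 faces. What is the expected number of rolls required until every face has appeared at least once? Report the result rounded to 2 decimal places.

The wait to go from k to k+1 distinct faces is geometric with mean 36/(36-k).
E[T] = 36/36 + 36/35 + 36/34 + ... + 36/2 + 36/1 = 36·H_{36}.
H_{36} = 4.175, so E[T] = 150.284.

150.28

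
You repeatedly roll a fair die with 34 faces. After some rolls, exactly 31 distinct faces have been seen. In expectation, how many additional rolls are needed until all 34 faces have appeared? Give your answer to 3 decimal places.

From k distinct to k+1 distinct takes on average 34/(34-k) rolls.
Sum over k = 31,...,33: E = 34/3 + 34/2 + 34/1 = 62.3333.

62.333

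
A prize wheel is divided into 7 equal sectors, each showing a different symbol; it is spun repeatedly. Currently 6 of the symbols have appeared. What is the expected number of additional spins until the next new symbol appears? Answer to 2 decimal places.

Each spin yields a new symbol with probability (7-6)/7 = 1/7, so the wait is geometric with mean 7/1.
E = 7/1 = 7.000.

7.00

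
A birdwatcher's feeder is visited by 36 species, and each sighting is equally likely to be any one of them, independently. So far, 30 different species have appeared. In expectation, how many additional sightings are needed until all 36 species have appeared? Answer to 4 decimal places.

88.2000

The wait to go from k to k+1 distinct species is geometric with mean 36/(36-k).
Sum over k = 30,...,35: E = 36/6 + 36/5 + 36/4 + 36/3 + 36/2 + 36/1 = 88.20000.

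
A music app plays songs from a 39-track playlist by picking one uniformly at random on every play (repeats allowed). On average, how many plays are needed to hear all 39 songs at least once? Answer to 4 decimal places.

165.8882

The wait to go from k to k+1 distinct songs is geometric with mean 39/(39-k).
E[T] = 39/39 + 39/38 + 39/37 + ... + 39/2 + 39/1 = 39·H_{39}.
H_{39} = 4.25354, so E[T] = 165.88818.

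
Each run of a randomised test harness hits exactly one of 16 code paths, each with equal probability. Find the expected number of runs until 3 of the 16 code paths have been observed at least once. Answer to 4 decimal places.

3.2095

Going from k to k+1 distinct takes a geometric number of runs with mean 16/(16-k).
Sum over k = 0,...,2: E = 16/16 + 16/15 + 16/14 = 3.20952.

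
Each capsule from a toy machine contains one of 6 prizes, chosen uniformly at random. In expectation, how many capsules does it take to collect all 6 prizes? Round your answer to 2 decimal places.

14.70

Split into phases: going from k distinct to k+1 distinct takes on average 6/(6-k) capsules.
E[T] = 6/6 + 6/5 + 6/4 + 6/3 + 6/2 + 6/1 = 6·H_{6}.
H_{6} = 2.450, so E[T] = 14.700.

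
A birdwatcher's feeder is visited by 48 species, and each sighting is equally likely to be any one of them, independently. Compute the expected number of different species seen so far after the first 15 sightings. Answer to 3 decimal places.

12.998

For each species, P(seen in 15 sightings) = 1 - (47/48)^15 = 0.2708.
By linearity of expectation, E[distinct seen] = 48·(1 - (47/48)^15) = 12.9982.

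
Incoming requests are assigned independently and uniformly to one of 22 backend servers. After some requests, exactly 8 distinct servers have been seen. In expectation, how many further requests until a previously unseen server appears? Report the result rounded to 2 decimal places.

1.57

The number of requests until the next new server is geometric with success probability 14/22, so its mean is 22/14.
E = 22/14 = 1.571.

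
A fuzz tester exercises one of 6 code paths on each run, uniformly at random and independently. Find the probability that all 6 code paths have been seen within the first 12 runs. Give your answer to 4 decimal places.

0.4378

Let A_i be the event that code path i is missing after 12 runs. By inclusion–exclusion on the A_i,
P(all seen) = Σ_{j=0}^{6} (-1)^j C(6,j)((6-j)/6)^12
= 1.00000 - 0.67294 + 0.11561 - 0.00488 + 0.00003 - 0.00000 + 0.00000
= 0.43782.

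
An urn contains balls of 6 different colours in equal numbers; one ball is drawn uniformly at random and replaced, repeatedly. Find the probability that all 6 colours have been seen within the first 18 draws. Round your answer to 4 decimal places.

0.7847

Let A_i be the event that colour i is missing after 18 draws. By inclusion–exclusion on the A_i,
P(all seen) = Σ_{j=0}^{6} (-1)^j C(6,j)((6-j)/6)^18
= 1.00000 - 0.22537 + 0.01015 - 0.00008 + 0.00000 - 0.00000 + 0.00000
= 0.78471.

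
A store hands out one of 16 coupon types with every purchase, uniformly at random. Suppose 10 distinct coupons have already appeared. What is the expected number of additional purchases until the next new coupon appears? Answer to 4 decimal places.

Each purchase yields a new coupon with probability (16-10)/16 = 6/16, so the wait is geometric with mean 16/6.
E = 16/6 = 2.66667.

2.6667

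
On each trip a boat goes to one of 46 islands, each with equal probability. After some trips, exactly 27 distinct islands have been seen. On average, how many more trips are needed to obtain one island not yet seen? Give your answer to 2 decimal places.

2.42

Each trip yields a new island with probability (46-27)/46 = 19/46, so the wait is geometric with mean 46/19.
E = 46/19 = 2.421.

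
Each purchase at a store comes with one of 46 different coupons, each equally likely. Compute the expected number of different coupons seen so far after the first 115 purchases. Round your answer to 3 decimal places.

For each coupon, P(seen in 115 purchases) = 1 - (45/46)^115 = 0.9201.
By linearity of expectation, E[distinct seen] = 46·(1 - (45/46)^115) = 42.3268.

42.327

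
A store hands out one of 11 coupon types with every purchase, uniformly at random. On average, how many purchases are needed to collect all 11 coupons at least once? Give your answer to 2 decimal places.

33.22

After k distinct coupons have appeared, the next purchase gives a new one with probability (11-k)/11, so the expected wait for the (k+1)-th is 11/(11-k).
E[T] = 11/11 + 11/10 + 11/9 + ... + 11/2 + 11/1 = 11·H_{11}.
H_{11} = 3.020, so E[T] = 33.219.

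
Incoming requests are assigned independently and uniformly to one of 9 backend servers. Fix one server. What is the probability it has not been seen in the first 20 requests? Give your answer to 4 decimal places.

On each request the fixed server fails to appear with probability 8/9.
P(still missing after 20) = (8/9)^20 = 0.09483.

0.0948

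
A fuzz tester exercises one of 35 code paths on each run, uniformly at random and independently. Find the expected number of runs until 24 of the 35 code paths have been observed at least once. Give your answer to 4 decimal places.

39.4416

With k distinct code paths already seen, the next new one arrives after an expected 35/(35-k) runs.
Sum over k = 0,...,23: E = 35/35 + 35/34 + 35/33 + ... + 35/13 + 35/12 = 39.44164.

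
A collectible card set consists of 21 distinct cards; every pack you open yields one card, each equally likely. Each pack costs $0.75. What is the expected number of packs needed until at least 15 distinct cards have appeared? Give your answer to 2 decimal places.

25.10

Going from k to k+1 distinct takes a geometric number of packs with mean 21/(21-k).
Sum over k = 0,...,14: E = 21/21 + 21/20 + 21/19 + ... + 21/8 + 21/7 = 25.103.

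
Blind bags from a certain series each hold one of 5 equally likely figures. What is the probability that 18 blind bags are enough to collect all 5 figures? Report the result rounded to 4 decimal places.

By inclusion–exclusion over which figures are missing,
P(all seen) = Σ_{j=0}^{5} (-1)^j C(5,j)((5-j)/5)^18
= 1.00000 - 0.09007 + 0.00102 - 0.00000 + 0.00000 - 0.00000
= 0.91094.

0.9109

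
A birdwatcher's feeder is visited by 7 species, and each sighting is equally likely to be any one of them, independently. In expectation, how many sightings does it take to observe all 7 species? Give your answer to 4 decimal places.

Split into phases: going from k distinct to k+1 distinct takes on average 7/(7-k) sightings.
E[T] = 7/7 + 7/6 + 7/5 + ... + 7/2 + 7/1 = 7·H_{7}.
H_{7} = 2.59286, so E[T] = 18.15000.

18.1500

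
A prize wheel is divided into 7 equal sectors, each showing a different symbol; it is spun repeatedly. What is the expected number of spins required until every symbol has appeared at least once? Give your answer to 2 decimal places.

The wait to go from k to k+1 distinct symbols is geometric with mean 7/(7-k).
E[T] = 7/7 + 7/6 + 7/5 + ... + 7/2 + 7/1 = 7·H_{7}.
H_{7} = 2.593, so E[T] = 18.150.

18.15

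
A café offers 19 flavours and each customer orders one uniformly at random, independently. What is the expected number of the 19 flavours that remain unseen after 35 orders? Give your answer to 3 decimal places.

For each flavour, P(unseen after 35) = (18/19)^35 = 0.1507.
By linearity of expectation, E[unseen] = 19·(18/19)^35 = 2.8636.

2.864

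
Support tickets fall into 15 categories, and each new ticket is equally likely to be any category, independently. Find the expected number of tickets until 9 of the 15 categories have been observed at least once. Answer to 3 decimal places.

13.023

Going from k to k+1 distinct takes a geometric number of tickets with mean 15/(15-k).
Sum over k = 0,...,8: E = 15/15 + 15/14 + 15/13 + ... + 15/8 + 15/7 = 13.0234.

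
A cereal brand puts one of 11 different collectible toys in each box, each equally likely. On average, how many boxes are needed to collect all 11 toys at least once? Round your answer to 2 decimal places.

After k distinct toys have appeared, the next box gives a new one with probability (11-k)/11, so the expected wait for the (k+1)-th is 11/(11-k).
E[T] = 11/11 + 11/10 + 11/9 + ... + 11/2 + 11/1 = 11·H_{11}.
H_{11} = 3.020, so E[T] = 33.219.

33.22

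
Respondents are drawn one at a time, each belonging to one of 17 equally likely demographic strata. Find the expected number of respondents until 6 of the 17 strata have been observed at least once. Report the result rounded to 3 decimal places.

7.134

Going from k to k+1 distinct takes a geometric number of respondents with mean 17/(17-k).
Sum over k = 0,...,5: E = 17/17 + 17/16 + 17/15 + 17/14 + 17/13 + 17/12 = 7.1345.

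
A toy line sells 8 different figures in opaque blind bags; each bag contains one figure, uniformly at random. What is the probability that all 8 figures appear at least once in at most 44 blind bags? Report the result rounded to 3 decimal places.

Let A_i be the event that figure i is missing after 44 blind bags. By inclusion–exclusion on the A_i,
P(all seen) = Σ_{j=0}^{8} (-1)^j C(8,j)((8-j)/8)^44
= 1.0000 - 0.0225 + 0.0001 - 0.0000 + 0.0000 - 0.0000 + 0.0000 - 0.0000 + 0.0000
= 0.9776.

0.978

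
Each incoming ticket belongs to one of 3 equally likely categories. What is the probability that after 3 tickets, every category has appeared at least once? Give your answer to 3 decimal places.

By inclusion–exclusion over which categories are missing,
P(all seen) = Σ_{j=0}^{3} (-1)^j C(3,j)((3-j)/3)^3
= 1.0000 - 0.8889 + 0.1111 - 0.0000
= 0.2222.

0.222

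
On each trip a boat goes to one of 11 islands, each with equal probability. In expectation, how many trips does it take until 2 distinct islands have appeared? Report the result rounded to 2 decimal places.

2.10

Going from k to k+1 distinct takes a geometric number of trips with mean 11/(11-k).
Sum over k = 0,...,1: E = 11/11 + 11/10 = 2.100.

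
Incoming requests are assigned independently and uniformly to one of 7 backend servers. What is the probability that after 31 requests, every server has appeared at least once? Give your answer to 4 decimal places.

By inclusion–exclusion over which servers are missing,
P(all seen) = Σ_{j=0}^{7} (-1)^j C(7,j)((7-j)/7)^31
= 1.00000 - 0.05885 + 0.00062 - 0.00000 + 0.00000 - 0.00000 + 0.00000 - 0.00000
= 0.94177.

0.9418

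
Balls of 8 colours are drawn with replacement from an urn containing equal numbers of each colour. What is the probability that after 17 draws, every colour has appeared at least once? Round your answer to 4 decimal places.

0.3656

By inclusion–exclusion over which colours are missing,
P(all seen) = Σ_{j=0}^{8} (-1)^j C(8,j)((8-j)/8)^17
= 1.00000 - 0.82647 + 0.21047 - 0.01897 + 0.00053 - 0.00000 + 0.00000 - 0.00000 + 0.00000
= 0.36556.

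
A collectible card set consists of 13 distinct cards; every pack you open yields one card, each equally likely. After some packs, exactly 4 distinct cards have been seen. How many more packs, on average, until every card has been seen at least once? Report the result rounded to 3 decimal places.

36.777

With k distinct cards already seen, the next new one takes an expected 13/(13-k) packs.
Sum over k = 4,...,12: E = 13/9 + 13/8 + 13/7 + ... + 13/2 + 13/1 = 36.7766.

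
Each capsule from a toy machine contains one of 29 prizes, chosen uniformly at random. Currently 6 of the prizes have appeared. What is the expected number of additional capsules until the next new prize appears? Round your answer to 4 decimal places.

1.2609

Each capsule yields a new prize with probability (29-6)/29 = 23/29, so the wait is geometric with mean 29/23.
E = 29/23 = 1.26087.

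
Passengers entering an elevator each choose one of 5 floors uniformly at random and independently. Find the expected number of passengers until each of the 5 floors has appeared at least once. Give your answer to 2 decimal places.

11.42

The wait to go from k to k+1 distinct floors is geometric with mean 5/(5-k).
E[T] = 5/5 + 5/4 + 5/3 + 5/2 + 5/1 = 5·H_{5}.
H_{5} = 2.283, so E[T] = 11.417.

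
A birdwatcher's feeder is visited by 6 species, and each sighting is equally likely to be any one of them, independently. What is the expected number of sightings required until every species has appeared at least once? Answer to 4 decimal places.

14.7000

After k distinct species have appeared, the next sighting gives a new one with probability (6-k)/6, so the expected wait for the (k+1)-th is 6/(6-k).
E[T] = 6/6 + 6/5 + 6/4 + 6/3 + 6/2 + 6/1 = 6·H_{6}.
H_{6} = 2.45000, so E[T] = 14.70000.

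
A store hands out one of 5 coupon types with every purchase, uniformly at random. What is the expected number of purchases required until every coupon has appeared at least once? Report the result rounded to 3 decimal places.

11.417

Split into phases: going from k distinct to k+1 distinct takes on average 5/(5-k) purchases.
E[T] = 5/5 + 5/4 + 5/3 + 5/2 + 5/1 = 5·H_{5}.
H_{5} = 2.2833, so E[T] = 11.4167.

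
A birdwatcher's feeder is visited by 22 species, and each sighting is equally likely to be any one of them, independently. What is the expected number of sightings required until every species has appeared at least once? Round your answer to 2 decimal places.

After k distinct species have appeared, the next sighting gives a new one with probability (22-k)/22, so the expected wait for the (k+1)-th is 22/(22-k).
E[T] = 22/22 + 22/21 + 22/20 + ... + 22/2 + 22/1 = 22·H_{22}.
H_{22} = 3.691, so E[T] = 81.198.

81.20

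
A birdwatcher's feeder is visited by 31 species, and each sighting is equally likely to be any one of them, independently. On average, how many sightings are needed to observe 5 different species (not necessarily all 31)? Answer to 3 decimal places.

5.358

With k distinct species already seen, the next new one arrives after an expected 31/(31-k) sightings.
Sum over k = 0,...,4: E = 31/31 + 31/30 + 31/29 + 31/28 + 31/27 = 5.3576.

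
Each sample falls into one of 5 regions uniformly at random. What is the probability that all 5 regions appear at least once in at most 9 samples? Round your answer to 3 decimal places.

0.427

Let A_i be the event that region i is missing after 9 samples. By inclusion–exclusion on the A_i,
P(all seen) = Σ_{j=0}^{5} (-1)^j C(5,j)((5-j)/5)^9
= 1.0000 - 0.6711 + 0.1008 - 0.0026 + 0.0000 - 0.0000
= 0.4271.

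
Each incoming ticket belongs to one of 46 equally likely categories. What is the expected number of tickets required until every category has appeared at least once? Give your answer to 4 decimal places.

After k distinct categories have appeared, the next ticket gives a new one with probability (46-k)/46, so the expected wait for the (k+1)-th is 46/(46-k).
E[T] = 46/46 + 46/45 + 46/44 + ... + 46/2 + 46/1 = 46·H_{46}.
H_{46} = 4.41669, so E[T] = 203.16761.

203.1676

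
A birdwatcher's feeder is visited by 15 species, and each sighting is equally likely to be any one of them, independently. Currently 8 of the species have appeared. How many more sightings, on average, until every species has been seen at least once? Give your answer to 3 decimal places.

The wait to go from k to k+1 distinct species is geometric with mean 15/(15-k).
Sum over k = 8,...,14: E = 15/7 + 15/6 + 15/5 + ... + 15/2 + 15/1 = 38.8929.

38.893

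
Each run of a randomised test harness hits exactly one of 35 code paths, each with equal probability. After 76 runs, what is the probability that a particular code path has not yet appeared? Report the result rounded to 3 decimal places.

0.110

On each run the fixed code path fails to appear with probability 34/35.
P(still missing after 76) = (34/35)^76 = 0.1105.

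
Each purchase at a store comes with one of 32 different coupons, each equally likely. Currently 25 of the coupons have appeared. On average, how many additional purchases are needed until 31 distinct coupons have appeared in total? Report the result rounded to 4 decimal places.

From k distinct to k+1 distinct takes on average 32/(32-k) purchases.
Sum over k = 25,...,30: E = 32/7 + 32/6 + 32/5 + 32/4 + 32/3 + 32/2 = 50.97143.

50.9714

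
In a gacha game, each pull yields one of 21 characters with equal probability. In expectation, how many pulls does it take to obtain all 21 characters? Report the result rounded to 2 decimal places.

76.55

After k distinct characters have appeared, the next pull gives a new one with probability (21-k)/21, so the expected wait for the (k+1)-th is 21/(21-k).
E[T] = 21/21 + 21/20 + 21/19 + ... + 21/2 + 21/1 = 21·H_{21}.
H_{21} = 3.645, so E[T] = 76.553.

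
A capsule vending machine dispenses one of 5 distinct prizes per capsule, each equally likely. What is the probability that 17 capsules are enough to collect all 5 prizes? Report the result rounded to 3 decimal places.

0.889

By inclusion–exclusion over which prizes are missing,
P(all seen) = Σ_{j=0}^{5} (-1)^j C(5,j)((5-j)/5)^17
= 1.0000 - 0.1126 + 0.0017 - 0.0000 + 0.0000 - 0.0000
= 0.8891.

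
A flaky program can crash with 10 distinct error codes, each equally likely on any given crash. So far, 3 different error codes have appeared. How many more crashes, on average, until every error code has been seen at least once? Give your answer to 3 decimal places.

25.929

The wait to go from k to k+1 distinct error codes is geometric with mean 10/(10-k).
Sum over k = 3,...,9: E = 10/7 + 10/6 + 10/5 + ... + 10/2 + 10/1 = 25.9286.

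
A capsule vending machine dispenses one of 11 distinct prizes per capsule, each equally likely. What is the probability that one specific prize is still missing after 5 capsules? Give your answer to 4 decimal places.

0.6209

Each capsule misses the fixed prize with probability (11-1)/11 = 10/11, independently.
P(still missing after 5) = (10/11)^5 = 0.62092.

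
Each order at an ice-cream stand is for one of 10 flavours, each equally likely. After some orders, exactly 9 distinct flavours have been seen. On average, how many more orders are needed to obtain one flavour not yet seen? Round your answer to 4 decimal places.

The number of orders until the next new flavour is geometric with success probability 1/10, so its mean is 10/1.
E = 10/1 = 10.00000.

10.0000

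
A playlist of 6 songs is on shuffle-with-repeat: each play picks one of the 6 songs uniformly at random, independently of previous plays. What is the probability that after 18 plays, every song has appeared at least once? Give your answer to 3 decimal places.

By inclusion–exclusion over which songs are missing,
P(all seen) = Σ_{j=0}^{6} (-1)^j C(6,j)((6-j)/6)^18
= 1.0000 - 0.2254 + 0.0101 - 0.0001 + 0.0000 - 0.0000 + 0.0000
= 0.7847.

0.785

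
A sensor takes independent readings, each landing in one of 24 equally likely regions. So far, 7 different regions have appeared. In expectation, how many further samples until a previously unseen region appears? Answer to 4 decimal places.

Each sample yields a new region with probability (24-7)/24 = 17/24, so the wait is geometric with mean 24/17.
E = 24/17 = 1.41176.

1.4118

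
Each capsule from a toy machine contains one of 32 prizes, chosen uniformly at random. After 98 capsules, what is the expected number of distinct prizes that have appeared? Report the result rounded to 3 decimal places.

30.575

For each prize, P(seen in 98 capsules) = 1 - (31/32)^98 = 0.9555.
By linearity of expectation, E[distinct seen] = 32·(1 - (31/32)^98) = 30.5747.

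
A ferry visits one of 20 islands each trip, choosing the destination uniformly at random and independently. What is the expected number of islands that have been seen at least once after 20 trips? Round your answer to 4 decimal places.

For each island, P(seen in 20 trips) = 1 - (19/20)^20 = 0.64151.
By linearity of expectation, E[distinct seen] = 20·(1 - (19/20)^20) = 12.83028.

12.8303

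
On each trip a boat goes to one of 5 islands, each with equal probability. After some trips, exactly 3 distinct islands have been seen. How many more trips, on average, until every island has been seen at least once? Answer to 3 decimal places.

From k distinct to k+1 distinct takes on average 5/(5-k) trips.
Sum over k = 3,...,4: E = 5/2 + 5/1 = 7.5000.

7.500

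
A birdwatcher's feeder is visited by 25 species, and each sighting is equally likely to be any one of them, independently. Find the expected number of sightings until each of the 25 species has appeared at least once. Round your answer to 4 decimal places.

Split into phases: going from k distinct to k+1 distinct takes on average 25/(25-k) sightings.
E[T] = 25/25 + 25/24 + 25/23 + ... + 25/2 + 25/1 = 25·H_{25}.
H_{25} = 3.81596, so E[T] = 95.39895.

95.3990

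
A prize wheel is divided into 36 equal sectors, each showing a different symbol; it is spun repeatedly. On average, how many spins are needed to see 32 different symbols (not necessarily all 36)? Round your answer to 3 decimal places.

With k distinct symbols already seen, the next new one arrives after an expected 36/(36-k) spins.
Sum over k = 0,...,31: E = 36/36 + 36/35 + 36/34 + ... + 36/6 + 36/5 = 75.2841.

75.284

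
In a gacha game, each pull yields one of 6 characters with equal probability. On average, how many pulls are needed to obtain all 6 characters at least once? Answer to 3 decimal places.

14.700

After k distinct characters have appeared, the next pull gives a new one with probability (6-k)/6, so the expected wait for the (k+1)-th is 6/(6-k).
E[T] = 6/6 + 6/5 + 6/4 + 6/3 + 6/2 + 6/1 = 6·H_{6}.
H_{6} = 2.4500, so E[T] = 14.7000.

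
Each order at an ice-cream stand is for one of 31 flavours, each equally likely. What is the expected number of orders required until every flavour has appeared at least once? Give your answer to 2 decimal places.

After k distinct flavours have appeared, the next order gives a new one with probability (31-k)/31, so the expected wait for the (k+1)-th is 31/(31-k).
E[T] = 31/31 + 31/30 + 31/29 + ... + 31/2 + 31/1 = 31·H_{31}.
H_{31} = 4.027, so E[T] = 124.845.

124.84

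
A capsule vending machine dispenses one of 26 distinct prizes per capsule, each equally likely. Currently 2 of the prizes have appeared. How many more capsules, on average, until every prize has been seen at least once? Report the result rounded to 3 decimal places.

98.175

With k distinct prizes already seen, the next new one takes an expected 26/(26-k) capsules.
Sum over k = 2,...,25: E = 26/24 + 26/23 + 26/22 + ... + 26/2 + 26/1 = 98.1749.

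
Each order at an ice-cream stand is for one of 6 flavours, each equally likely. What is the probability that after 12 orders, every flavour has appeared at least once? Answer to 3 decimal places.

By inclusion–exclusion over which flavours are missing,
P(all seen) = Σ_{j=0}^{6} (-1)^j C(6,j)((6-j)/6)^12
= 1.0000 - 0.6729 + 0.1156 - 0.0049 + 0.0000 - 0.0000 + 0.0000
= 0.4378.

0.438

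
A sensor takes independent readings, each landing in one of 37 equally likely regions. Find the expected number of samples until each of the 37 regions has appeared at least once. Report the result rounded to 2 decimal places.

155.46

After k distinct regions have appeared, the next sample gives a new one with probability (37-k)/37, so the expected wait for the (k+1)-th is 37/(37-k).
E[T] = 37/37 + 37/36 + 37/35 + ... + 37/2 + 37/1 = 37·H_{37}.
H_{37} = 4.202, so E[T] = 155.459.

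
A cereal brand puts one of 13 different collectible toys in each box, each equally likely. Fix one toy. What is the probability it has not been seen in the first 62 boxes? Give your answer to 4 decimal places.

0.0070

On each box the fixed toy fails to appear with probability 12/13.
P(still missing after 62) = (12/13)^62 = 0.00699.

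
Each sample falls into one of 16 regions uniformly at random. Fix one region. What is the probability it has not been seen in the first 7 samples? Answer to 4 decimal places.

0.6365

Each sample misses the fixed region with probability (16-1)/16 = 15/16, independently.
P(still missing after 7) = (15/16)^7 = 0.63650.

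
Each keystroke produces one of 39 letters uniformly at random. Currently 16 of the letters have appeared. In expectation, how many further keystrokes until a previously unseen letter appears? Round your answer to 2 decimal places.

1.70

The number of keystrokes until the next new letter is geometric with success probability 23/39, so its mean is 39/23.
E = 39/23 = 1.696.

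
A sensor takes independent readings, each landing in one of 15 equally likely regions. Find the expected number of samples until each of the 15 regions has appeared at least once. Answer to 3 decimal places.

49.773

Split into phases: going from k distinct to k+1 distinct takes on average 15/(15-k) samples.
E[T] = 15/15 + 15/14 + 15/13 + ... + 15/2 + 15/1 = 15·H_{15}.
H_{15} = 3.3182, so E[T] = 49.7734.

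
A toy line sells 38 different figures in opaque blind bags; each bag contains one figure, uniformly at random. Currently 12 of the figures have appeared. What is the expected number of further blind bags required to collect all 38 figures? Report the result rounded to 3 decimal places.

The wait to go from k to k+1 distinct figures is geometric with mean 38/(38-k).
Sum over k = 12,...,37: E = 38/26 + 38/25 + 38/24 + ... + 38/2 + 38/1 = 146.4679.

146.468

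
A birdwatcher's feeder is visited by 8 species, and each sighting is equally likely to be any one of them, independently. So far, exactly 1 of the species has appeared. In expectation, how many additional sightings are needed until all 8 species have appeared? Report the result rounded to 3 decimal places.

With k distinct species already seen, the next new one takes an expected 8/(8-k) sightings.
Sum over k = 1,...,7: E = 8/7 + 8/6 + 8/5 + ... + 8/2 + 8/1 = 20.7429.

20.743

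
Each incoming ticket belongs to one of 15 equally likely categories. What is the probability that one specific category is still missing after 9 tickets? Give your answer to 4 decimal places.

0.5374

On each ticket the fixed category fails to appear with probability 14/15.
P(still missing after 9) = (14/15)^9 = 0.53744.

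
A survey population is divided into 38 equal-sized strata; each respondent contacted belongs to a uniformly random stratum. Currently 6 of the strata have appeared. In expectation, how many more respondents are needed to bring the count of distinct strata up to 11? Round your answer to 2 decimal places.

With k distinct strata already seen, the next new one takes an expected 38/(38-k) respondents.
Sum over k = 6,...,10: E = 38/32 + 38/31 + 38/30 + 38/29 + 38/28 = 6.347.

6.35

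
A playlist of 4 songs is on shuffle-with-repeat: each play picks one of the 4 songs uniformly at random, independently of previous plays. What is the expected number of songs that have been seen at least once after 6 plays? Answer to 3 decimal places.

For each song, P(seen in 6 plays) = 1 - (3/4)^6 = 0.8220.
By linearity of expectation, E[distinct seen] = 4·(1 - (3/4)^6) = 3.2881.

3.288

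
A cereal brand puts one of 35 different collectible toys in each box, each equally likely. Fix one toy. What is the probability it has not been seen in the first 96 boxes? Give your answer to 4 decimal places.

0.0619

Each box misses the fixed toy with probability (35-1)/35 = 34/35, independently.
P(still missing after 96) = (34/35)^96 = 0.06186.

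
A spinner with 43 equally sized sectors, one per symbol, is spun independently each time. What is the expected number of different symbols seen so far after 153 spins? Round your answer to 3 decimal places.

For each symbol, P(seen in 153 spins) = 1 - (42/43)^153 = 0.9727.
By linearity of expectation, E[distinct seen] = 43·(1 - (42/43)^153) = 41.8253.

41.825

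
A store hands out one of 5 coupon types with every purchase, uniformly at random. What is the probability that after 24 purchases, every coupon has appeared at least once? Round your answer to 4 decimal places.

Let A_i be the event that coupon i is missing after 24 purchases. By inclusion–exclusion on the A_i,
P(all seen) = Σ_{j=0}^{5} (-1)^j C(5,j)((5-j)/5)^24
= 1.00000 - 0.02361 + 0.00005 - 0.00000 + 0.00000 - 0.00000
= 0.97644.

0.9764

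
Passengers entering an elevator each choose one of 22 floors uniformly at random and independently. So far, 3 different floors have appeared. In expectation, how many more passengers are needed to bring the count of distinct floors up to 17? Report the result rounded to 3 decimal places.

The wait to go from k to k+1 distinct floors is geometric with mean 22/(22-k).
Sum over k = 3,...,16: E = 22/19 + 22/18 + 22/17 + ... + 22/7 + 22/6 = 27.8169.

27.817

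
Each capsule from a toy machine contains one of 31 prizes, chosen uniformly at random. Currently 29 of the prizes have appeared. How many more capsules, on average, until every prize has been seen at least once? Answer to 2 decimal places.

With k distinct prizes already seen, the next new one takes an expected 31/(31-k) capsules.
Sum over k = 29,...,30: E = 31/2 + 31/1 = 46.500.

46.50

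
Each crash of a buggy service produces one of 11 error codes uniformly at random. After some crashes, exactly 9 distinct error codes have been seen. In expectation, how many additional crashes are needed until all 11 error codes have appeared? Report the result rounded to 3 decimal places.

16.500

From k distinct to k+1 distinct takes on average 11/(11-k) crashes.
Sum over k = 9,...,10: E = 11/2 + 11/1 = 16.5000.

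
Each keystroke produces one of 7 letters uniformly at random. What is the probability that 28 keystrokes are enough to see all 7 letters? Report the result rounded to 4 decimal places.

0.9082

By inclusion–exclusion over which letters are missing,
P(all seen) = Σ_{j=0}^{7} (-1)^j C(7,j)((7-j)/7)^28
= 1.00000 - 0.09345 + 0.00170 - 0.00001 + 0.00000 - 0.00000 + 0.00000 - 0.00000
= 0.90824.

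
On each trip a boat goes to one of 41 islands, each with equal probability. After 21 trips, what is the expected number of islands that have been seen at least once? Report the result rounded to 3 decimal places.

For each island, P(seen in 21 trips) = 1 - (40/41)^21 = 0.4046.
By linearity of expectation, E[distinct seen] = 41·(1 - (40/41)^21) = 16.5892.

16.589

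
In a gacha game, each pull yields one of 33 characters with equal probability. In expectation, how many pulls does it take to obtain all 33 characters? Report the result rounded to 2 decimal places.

Split into phases: going from k distinct to k+1 distinct takes on average 33/(33-k) pulls.
E[T] = 33/33 + 33/32 + 33/31 + ... + 33/2 + 33/1 = 33·H_{33}.
H_{33} = 4.089, so E[T] = 134.930.

134.93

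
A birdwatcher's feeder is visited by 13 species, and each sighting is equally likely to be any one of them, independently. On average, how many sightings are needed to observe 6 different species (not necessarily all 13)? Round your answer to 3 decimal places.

Going from k to k+1 distinct takes a geometric number of sightings with mean 13/(13-k).
Sum over k = 0,...,5: E = 13/13 + 13/12 + 13/11 + 13/10 + 13/9 + 13/8 = 7.6346.

7.635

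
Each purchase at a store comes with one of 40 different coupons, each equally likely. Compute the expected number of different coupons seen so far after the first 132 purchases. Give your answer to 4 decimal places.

38.5853

For each coupon, P(seen in 132 purchases) = 1 - (39/40)^132 = 0.96463.
By linearity of expectation, E[distinct seen] = 40·(1 - (39/40)^132) = 38.58528.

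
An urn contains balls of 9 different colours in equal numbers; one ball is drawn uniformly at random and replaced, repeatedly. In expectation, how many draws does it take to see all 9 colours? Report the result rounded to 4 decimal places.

25.4607

Split into phases: going from k distinct to k+1 distinct takes on average 9/(9-k) draws.
E[T] = 9/9 + 9/8 + 9/7 + ... + 9/2 + 9/1 = 9·H_{9}.
H_{9} = 2.82897, so E[T] = 25.46071.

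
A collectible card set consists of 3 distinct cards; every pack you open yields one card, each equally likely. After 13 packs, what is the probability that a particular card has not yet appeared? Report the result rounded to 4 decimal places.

0.0051

Each pack misses the fixed card with probability (3-1)/3 = 2/3, independently.
P(still missing after 13) = (2/3)^13 = 0.00514.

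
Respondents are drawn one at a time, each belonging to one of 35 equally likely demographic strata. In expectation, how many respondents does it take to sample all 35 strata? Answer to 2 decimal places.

145.14

After k distinct strata have appeared, the next respondent gives a new one with probability (35-k)/35, so the expected wait for the (k+1)-th is 35/(35-k).
E[T] = 35/35 + 35/34 + 35/33 + ... + 35/2 + 35/1 = 35·H_{35}.
H_{35} = 4.147, so E[T] = 145.137.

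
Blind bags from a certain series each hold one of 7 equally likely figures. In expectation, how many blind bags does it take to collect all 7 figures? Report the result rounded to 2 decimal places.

18.15

After k distinct figures have appeared, the next blind bag gives a new one with probability (7-k)/7, so the expected wait for the (k+1)-th is 7/(7-k).
E[T] = 7/7 + 7/6 + 7/5 + ... + 7/2 + 7/1 = 7·H_{7}.
H_{7} = 2.593, so E[T] = 18.150.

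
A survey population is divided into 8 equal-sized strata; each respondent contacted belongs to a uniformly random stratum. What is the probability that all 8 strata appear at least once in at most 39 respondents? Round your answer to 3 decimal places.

Let A_i be the event that stratum i is missing after 39 respondents. By inclusion–exclusion on the A_i,
P(all seen) = Σ_{j=0}^{8} (-1)^j C(8,j)((8-j)/8)^39
= 1.0000 - 0.0438 + 0.0004 - 0.0000 + 0.0000 - 0.0000 + 0.0000 - 0.0000 + 0.0000
= 0.9566.

0.957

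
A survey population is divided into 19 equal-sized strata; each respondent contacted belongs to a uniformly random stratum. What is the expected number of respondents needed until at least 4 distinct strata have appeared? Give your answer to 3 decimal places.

Going from k to k+1 distinct takes a geometric number of respondents with mean 19/(19-k).
Sum over k = 0,...,3: E = 19/19 + 19/18 + 19/17 + 19/16 = 4.3607.

4.361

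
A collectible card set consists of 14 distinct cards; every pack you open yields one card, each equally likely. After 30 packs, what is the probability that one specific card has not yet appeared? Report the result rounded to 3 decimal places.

0.108

On each pack the fixed card fails to appear with probability 13/14.
P(still missing after 30) = (13/14)^30 = 0.1083.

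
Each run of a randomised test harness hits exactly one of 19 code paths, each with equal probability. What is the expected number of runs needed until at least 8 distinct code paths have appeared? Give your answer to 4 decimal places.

10.0294

Going from k to k+1 distinct takes a geometric number of runs with mean 19/(19-k).
Sum over k = 0,...,7: E = 19/19 + 19/18 + 19/17 + ... + 19/13 + 19/12 = 10.02938.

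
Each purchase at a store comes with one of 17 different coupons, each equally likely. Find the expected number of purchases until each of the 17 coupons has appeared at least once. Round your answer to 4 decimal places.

After k distinct coupons have appeared, the next purchase gives a new one with probability (17-k)/17, so the expected wait for the (k+1)-th is 17/(17-k).
E[T] = 17/17 + 17/16 + 17/15 + ... + 17/2 + 17/1 = 17·H_{17}.
H_{17} = 3.43955, so E[T] = 58.47239.

58.4724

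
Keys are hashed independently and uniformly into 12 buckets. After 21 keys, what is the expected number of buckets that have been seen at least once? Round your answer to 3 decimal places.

10.070

For each bucket, P(seen in 21 keys) = 1 - (11/12)^21 = 0.8391.
By linearity of expectation, E[distinct seen] = 12·(1 - (11/12)^21) = 10.0697.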